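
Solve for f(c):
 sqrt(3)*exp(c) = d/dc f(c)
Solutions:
 f(c) = C1 + sqrt(3)*exp(c)


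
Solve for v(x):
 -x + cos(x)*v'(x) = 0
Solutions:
 v(x) = C1 + Integral(x/cos(x), x)


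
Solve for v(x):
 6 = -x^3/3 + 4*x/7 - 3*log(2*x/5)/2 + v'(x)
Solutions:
 v(x) = C1 + x^4/12 - 2*x^2/7 + 3*x*log(x)/2 - 2*x*log(5) + x*log(2) + x*log(10)/2 + 9*x/2


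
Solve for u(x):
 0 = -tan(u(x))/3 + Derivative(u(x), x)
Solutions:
 u(x) = pi - asin(C1*exp(x/3))
 u(x) = asin(C1*exp(x/3))


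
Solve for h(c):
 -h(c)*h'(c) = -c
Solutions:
 h(c) = -sqrt(C1 + c^2)
 h(c) = sqrt(C1 + c^2)


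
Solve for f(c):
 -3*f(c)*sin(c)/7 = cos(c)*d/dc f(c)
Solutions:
 f(c) = C1*cos(c)^(3/7)


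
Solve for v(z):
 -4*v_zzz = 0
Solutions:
 v(z) = C1 + C2*z + C3*z^2


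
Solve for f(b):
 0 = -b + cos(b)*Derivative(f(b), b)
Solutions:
 f(b) = C1 + Integral(b/cos(b), b)


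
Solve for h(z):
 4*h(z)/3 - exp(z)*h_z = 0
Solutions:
 h(z) = C1*exp(-4*exp(-z)/3)


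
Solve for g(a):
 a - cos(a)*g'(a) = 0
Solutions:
 g(a) = C1 + Integral(a/cos(a), a)


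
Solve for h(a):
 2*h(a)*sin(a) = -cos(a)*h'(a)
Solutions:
 h(a) = C1*cos(a)^2


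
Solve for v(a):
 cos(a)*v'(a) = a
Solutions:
 v(a) = C1 + Integral(a/cos(a), a)


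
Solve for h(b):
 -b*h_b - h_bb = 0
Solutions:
 h(b) = C1 + C2*erf(sqrt(2)*b/2)


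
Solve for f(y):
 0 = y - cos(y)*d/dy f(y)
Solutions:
 f(y) = C1 + Integral(y/cos(y), y)


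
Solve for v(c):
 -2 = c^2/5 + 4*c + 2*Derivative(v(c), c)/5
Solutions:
 v(c) = C1 - c^3/6 - 5*c^2 - 5*c


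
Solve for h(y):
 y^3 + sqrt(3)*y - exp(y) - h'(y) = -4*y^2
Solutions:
 h(y) = C1 + y^4/4 + 4*y^3/3 + sqrt(3)*y^2/2 - exp(y)


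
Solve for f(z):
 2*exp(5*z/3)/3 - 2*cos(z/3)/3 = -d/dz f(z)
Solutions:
 f(z) = C1 - 2*exp(5*z/3)/5 + 2*sin(z/3)


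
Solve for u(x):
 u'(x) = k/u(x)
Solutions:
 u(x) = -sqrt(C1 + 2*k*x)
 u(x) = sqrt(C1 + 2*k*x)


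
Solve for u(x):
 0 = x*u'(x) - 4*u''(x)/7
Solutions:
 u(x) = C1 + C2*erfi(sqrt(14)*x/4)


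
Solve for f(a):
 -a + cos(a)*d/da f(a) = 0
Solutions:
 f(a) = C1 + Integral(a/cos(a), a)


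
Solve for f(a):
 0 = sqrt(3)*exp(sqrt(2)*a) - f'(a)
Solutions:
 f(a) = C1 + sqrt(6)*exp(sqrt(2)*a)/2


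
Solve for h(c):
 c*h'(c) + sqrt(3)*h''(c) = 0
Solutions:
 h(c) = C1 + C2*erf(sqrt(2)*3^(3/4)*c/6)


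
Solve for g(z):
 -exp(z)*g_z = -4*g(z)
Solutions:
 g(z) = C1*exp(-4*exp(-z))


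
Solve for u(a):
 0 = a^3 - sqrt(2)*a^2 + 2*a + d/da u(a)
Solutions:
 u(a) = C1 - a^4/4 + sqrt(2)*a^3/3 - a^2


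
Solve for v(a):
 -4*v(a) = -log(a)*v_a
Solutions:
 v(a) = C1*exp(4*li(a))


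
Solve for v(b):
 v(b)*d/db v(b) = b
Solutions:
 v(b) = -sqrt(C1 + b^2)
 v(b) = sqrt(C1 + b^2)


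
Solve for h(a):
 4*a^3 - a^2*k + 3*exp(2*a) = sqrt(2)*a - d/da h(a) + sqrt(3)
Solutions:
 h(a) = C1 - a^4 + a^3*k/3 + sqrt(2)*a^2/2 + sqrt(3)*a - 3*exp(2*a)/2


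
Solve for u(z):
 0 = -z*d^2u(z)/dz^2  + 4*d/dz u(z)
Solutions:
 u(z) = C1 + C2*z^5


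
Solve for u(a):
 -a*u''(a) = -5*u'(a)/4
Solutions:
 u(a) = C1 + C2*a^(9/4)


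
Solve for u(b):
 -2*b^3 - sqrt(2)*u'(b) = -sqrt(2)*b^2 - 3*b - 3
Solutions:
 u(b) = C1 - sqrt(2)*b^4/4 + b^3/3 + 3*sqrt(2)*b^2/4 + 3*sqrt(2)*b/2


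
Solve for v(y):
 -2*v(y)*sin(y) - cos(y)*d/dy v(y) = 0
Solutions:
 v(y) = C1*cos(y)^2


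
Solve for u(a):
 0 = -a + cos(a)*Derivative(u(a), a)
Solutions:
 u(a) = C1 + Integral(a/cos(a), a)


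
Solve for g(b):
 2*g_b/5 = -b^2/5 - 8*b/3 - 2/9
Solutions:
 g(b) = C1 - b^3/6 - 10*b^2/3 - 5*b/9


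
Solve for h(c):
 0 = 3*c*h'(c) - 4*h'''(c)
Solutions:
 h(c) = C1 + Integral(C2*airyai(6^(1/3)*c/2) + C3*airybi(6^(1/3)*c/2), c)


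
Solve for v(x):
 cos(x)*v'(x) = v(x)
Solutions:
 v(x) = C1*sqrt(sin(x) + 1)/sqrt(sin(x) - 1)


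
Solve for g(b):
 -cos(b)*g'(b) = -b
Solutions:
 g(b) = C1 + Integral(b/cos(b), b)


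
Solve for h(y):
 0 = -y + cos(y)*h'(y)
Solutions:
 h(y) = C1 + Integral(y/cos(y), y)


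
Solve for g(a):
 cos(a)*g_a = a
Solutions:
 g(a) = C1 + Integral(a/cos(a), a)


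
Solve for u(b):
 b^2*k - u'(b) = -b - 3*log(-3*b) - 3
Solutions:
 u(b) = C1 + b^3*k/3 + b^2/2 + 3*b*log(-b) + 3*b*log(3)


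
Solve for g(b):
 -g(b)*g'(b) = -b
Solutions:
 g(b) = -sqrt(C1 + b^2)
 g(b) = sqrt(C1 + b^2)


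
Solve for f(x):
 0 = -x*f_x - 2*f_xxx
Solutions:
 f(x) = C1 + Integral(C2*airyai(-2^(2/3)*x/2) + C3*airybi(-2^(2/3)*x/2), x)


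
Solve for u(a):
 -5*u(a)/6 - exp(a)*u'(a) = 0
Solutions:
 u(a) = C1*exp(5*exp(-a)/6)


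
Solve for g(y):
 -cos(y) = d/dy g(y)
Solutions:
 g(y) = C1 - sin(y)


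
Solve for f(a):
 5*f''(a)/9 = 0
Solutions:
 f(a) = C1 + C2*a


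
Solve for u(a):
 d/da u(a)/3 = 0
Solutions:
 u(a) = C1


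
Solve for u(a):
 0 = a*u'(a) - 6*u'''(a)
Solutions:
 u(a) = C1 + Integral(C2*airyai(6^(2/3)*a/6) + C3*airybi(6^(2/3)*a/6), a)


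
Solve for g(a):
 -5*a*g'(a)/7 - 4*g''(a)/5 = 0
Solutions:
 g(a) = C1 + C2*erf(5*sqrt(14)*a/28)


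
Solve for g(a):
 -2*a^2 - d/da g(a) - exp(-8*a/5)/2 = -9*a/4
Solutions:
 g(a) = C1 - 2*a^3/3 + 9*a^2/8 + 5*exp(-8*a/5)/16


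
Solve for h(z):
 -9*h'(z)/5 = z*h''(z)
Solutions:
 h(z) = C1 + C2/z^(4/5)


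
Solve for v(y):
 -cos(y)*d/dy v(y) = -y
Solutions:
 v(y) = C1 + Integral(y/cos(y), y)


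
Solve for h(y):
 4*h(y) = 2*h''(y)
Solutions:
 h(y) = C1*exp(-sqrt(2)*y) + C2*exp(sqrt(2)*y)


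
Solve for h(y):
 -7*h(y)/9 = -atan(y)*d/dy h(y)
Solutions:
 h(y) = C1*exp(7*Integral(1/atan(y), y)/9)


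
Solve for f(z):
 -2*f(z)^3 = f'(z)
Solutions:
 f(z) = -sqrt(2)*sqrt(-1/(C1 - 2*z))/2
 f(z) = sqrt(2)*sqrt(-1/(C1 - 2*z))/2


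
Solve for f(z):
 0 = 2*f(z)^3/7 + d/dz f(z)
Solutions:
 f(z) = -sqrt(14)*sqrt(-1/(C1 - 2*z))/2
 f(z) = sqrt(14)*sqrt(-1/(C1 - 2*z))/2


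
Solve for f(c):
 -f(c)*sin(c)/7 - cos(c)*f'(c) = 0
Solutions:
 f(c) = C1*cos(c)^(1/7)


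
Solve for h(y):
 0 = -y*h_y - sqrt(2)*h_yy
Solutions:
 h(y) = C1 + C2*erf(2^(1/4)*y/2)


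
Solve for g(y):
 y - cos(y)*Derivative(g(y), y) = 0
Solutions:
 g(y) = C1 + Integral(y/cos(y), y)


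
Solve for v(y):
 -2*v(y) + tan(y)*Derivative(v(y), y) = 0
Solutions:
 v(y) = C1*sin(y)^2


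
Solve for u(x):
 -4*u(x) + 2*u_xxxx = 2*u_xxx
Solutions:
 u(x) = C1*exp(x*(-(17 + 3*sqrt(33))^(1/3) + 2/(17 + 3*sqrt(33))^(1/3) + 4)/6)*sin(sqrt(3)*x*(2/(17 + 3*sqrt(33))^(1/3) + (17 + 3*sqrt(33))^(1/3))/6) + C2*exp(x*(-(17 + 3*sqrt(33))^(1/3) + 2/(17 + 3*sqrt(33))^(1/3) + 4)/6)*cos(sqrt(3)*x*(2/(17 + 3*sqrt(33))^(1/3) + (17 + 3*sqrt(33))^(1/3))/6) + C3*exp(-x) + C4*exp(x*(-2/(17 + 3*sqrt(33))^(1/3) + 2 + (17 + 3*sqrt(33))^(1/3))/3)


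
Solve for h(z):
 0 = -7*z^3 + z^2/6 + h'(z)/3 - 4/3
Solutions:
 h(z) = C1 + 21*z^4/4 - z^3/6 + 4*z


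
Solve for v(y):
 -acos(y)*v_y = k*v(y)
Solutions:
 v(y) = C1*exp(-k*Integral(1/acos(y), y))


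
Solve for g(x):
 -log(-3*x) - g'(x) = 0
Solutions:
 g(x) = C1 - x*log(-x) + x*(1 - log(3))


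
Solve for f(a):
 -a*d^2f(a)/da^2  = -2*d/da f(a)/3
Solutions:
 f(a) = C1 + C2*a^(5/3)


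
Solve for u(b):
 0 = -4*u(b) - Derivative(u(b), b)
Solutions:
 u(b) = C1*exp(-4*b)


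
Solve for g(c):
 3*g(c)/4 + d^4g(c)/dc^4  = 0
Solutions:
 g(c) = (C1*sin(3^(1/4)*c/2) + C2*cos(3^(1/4)*c/2))*exp(-3^(1/4)*c/2) + (C3*sin(3^(1/4)*c/2) + C4*cos(3^(1/4)*c/2))*exp(3^(1/4)*c/2)


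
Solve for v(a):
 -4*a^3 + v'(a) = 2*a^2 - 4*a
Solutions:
 v(a) = C1 + a^4 + 2*a^3/3 - 2*a^2


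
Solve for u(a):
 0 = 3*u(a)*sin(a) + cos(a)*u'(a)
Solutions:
 u(a) = C1*cos(a)^3


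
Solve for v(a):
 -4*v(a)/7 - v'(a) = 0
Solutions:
 v(a) = C1*exp(-4*a/7)


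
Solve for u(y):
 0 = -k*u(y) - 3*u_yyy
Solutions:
 u(y) = C1*exp(3^(2/3)*y*(-k)^(1/3)/3) + C2*exp(y*(-k)^(1/3)*(-3^(2/3) + 3*3^(1/6)*I)/6) + C3*exp(-y*(-k)^(1/3)*(3^(2/3) + 3*3^(1/6)*I)/6)


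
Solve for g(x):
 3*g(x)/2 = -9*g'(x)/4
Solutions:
 g(x) = C1*exp(-2*x/3)


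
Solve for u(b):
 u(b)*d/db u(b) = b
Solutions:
 u(b) = -sqrt(C1 + b^2)
 u(b) = sqrt(C1 + b^2)


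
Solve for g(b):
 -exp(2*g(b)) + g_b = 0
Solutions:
 g(b) = log(-sqrt(-1/(C1 + b))) - log(2)/2
 g(b) = log(-1/(C1 + b))/2 - log(2)/2


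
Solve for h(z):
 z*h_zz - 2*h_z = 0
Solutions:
 h(z) = C1 + C2*z^3


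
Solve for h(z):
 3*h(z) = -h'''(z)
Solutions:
 h(z) = C3*exp(-3^(1/3)*z) + (C1*sin(3^(5/6)*z/2) + C2*cos(3^(5/6)*z/2))*exp(3^(1/3)*z/2)


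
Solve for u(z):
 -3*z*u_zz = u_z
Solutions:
 u(z) = C1 + C2*z^(2/3)


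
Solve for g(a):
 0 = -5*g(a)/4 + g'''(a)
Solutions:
 g(a) = C3*exp(10^(1/3)*a/2) + (C1*sin(10^(1/3)*sqrt(3)*a/4) + C2*cos(10^(1/3)*sqrt(3)*a/4))*exp(-10^(1/3)*a/4)


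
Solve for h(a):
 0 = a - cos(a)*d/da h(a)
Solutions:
 h(a) = C1 + Integral(a/cos(a), a)


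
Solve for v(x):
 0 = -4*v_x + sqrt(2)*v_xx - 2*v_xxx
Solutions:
 v(x) = C1 + (C2*sin(sqrt(30)*x/4) + C3*cos(sqrt(30)*x/4))*exp(sqrt(2)*x/4)


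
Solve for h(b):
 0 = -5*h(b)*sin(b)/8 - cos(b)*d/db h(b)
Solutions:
 h(b) = C1*cos(b)^(5/8)


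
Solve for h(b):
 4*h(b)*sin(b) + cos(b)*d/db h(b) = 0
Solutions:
 h(b) = C1*cos(b)^4


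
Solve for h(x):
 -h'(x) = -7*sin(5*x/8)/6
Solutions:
 h(x) = C1 - 28*cos(5*x/8)/15


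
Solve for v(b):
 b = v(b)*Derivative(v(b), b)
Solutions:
 v(b) = -sqrt(C1 + b^2)
 v(b) = sqrt(C1 + b^2)


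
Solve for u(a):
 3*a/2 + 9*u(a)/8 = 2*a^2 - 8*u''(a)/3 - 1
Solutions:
 u(a) = C1*sin(3*sqrt(3)*a/8) + C2*cos(3*sqrt(3)*a/8) + 16*a^2/9 - 4*a/3 - 2264/243


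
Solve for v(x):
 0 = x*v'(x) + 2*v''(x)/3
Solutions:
 v(x) = C1 + C2*erf(sqrt(3)*x/2)


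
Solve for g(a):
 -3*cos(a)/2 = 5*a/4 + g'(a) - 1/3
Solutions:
 g(a) = C1 - 5*a^2/8 + a/3 - 3*sin(a)/2


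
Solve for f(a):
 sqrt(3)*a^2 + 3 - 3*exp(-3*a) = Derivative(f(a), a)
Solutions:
 f(a) = C1 + sqrt(3)*a^3/3 + 3*a + exp(-3*a)


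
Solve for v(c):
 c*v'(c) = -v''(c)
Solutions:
 v(c) = C1 + C2*erf(sqrt(2)*c/2)


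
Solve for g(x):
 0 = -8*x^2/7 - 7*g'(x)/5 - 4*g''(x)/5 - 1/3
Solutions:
 g(x) = C1 + C2*exp(-7*x/4) - 40*x^3/147 + 160*x^2/343 - 5555*x/7203


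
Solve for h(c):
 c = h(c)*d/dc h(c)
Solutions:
 h(c) = -sqrt(C1 + c^2)
 h(c) = sqrt(C1 + c^2)


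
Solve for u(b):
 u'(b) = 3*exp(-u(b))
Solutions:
 u(b) = log(C1 + 3*b)


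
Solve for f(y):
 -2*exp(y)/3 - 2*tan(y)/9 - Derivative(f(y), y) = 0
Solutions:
 f(y) = C1 - 2*exp(y)/3 + 2*log(cos(y))/9


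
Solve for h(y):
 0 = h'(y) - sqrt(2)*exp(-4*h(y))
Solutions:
 h(y) = log(-I*(C1 + 4*sqrt(2)*y)^(1/4))
 h(y) = log(I*(C1 + 4*sqrt(2)*y)^(1/4))
 h(y) = log(-(C1 + 4*sqrt(2)*y)^(1/4))
 h(y) = log(C1 + 4*sqrt(2)*y)/4


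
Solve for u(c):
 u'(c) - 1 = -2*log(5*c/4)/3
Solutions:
 u(c) = C1 - 2*c*log(c)/3 + c*log(2*10^(1/3)/5) + 5*c/3


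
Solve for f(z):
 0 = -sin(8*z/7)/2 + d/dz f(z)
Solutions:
 f(z) = C1 - 7*cos(8*z/7)/16


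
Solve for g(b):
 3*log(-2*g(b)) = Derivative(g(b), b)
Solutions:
 -Integral(1/(log(-_y) + log(2)), (_y, g(b)))/3 = C1 - b


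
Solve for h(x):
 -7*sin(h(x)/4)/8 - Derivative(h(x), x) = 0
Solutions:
 7*x/8 + 2*log(cos(h(x)/4) - 1) - 2*log(cos(h(x)/4) + 1) = C1


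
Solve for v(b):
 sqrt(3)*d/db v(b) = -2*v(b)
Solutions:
 v(b) = C1*exp(-2*sqrt(3)*b/3)


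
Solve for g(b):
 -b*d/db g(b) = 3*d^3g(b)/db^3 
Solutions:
 g(b) = C1 + Integral(C2*airyai(-3^(2/3)*b/3) + C3*airybi(-3^(2/3)*b/3), b)


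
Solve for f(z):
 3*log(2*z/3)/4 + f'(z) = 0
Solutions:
 f(z) = C1 - 3*z*log(z)/4 - 3*z*log(2)/4 + 3*z/4 + 3*z*log(3)/4


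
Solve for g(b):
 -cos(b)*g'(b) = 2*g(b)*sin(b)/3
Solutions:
 g(b) = C1*cos(b)^(2/3)


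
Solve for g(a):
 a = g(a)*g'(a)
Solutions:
 g(a) = -sqrt(C1 + a^2)
 g(a) = sqrt(C1 + a^2)


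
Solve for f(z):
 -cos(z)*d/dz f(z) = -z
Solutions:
 f(z) = C1 + Integral(z/cos(z), z)


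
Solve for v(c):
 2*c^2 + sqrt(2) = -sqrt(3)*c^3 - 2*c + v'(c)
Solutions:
 v(c) = C1 + sqrt(3)*c^4/4 + 2*c^3/3 + c^2 + sqrt(2)*c


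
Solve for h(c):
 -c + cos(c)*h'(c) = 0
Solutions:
 h(c) = C1 + Integral(c/cos(c), c)


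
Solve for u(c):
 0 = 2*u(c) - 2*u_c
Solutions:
 u(c) = C1*exp(c)


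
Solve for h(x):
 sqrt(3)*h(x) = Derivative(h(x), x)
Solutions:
 h(x) = C1*exp(sqrt(3)*x)


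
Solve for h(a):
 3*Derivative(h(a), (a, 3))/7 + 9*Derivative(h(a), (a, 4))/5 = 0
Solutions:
 h(a) = C1 + C2*a + C3*a^2 + C4*exp(-5*a/21)


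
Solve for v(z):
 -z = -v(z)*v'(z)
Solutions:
 v(z) = -sqrt(C1 + z^2)
 v(z) = sqrt(C1 + z^2)


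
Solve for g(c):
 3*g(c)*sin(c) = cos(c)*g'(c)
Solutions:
 g(c) = C1/cos(c)^3


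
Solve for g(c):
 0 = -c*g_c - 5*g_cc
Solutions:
 g(c) = C1 + C2*erf(sqrt(10)*c/10)


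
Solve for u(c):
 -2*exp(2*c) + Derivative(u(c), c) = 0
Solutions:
 u(c) = C1 + exp(2*c)


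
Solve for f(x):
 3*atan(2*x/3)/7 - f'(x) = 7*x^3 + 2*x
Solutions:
 f(x) = C1 - 7*x^4/4 - x^2 + 3*x*atan(2*x/3)/7 - 9*log(4*x^2 + 9)/28


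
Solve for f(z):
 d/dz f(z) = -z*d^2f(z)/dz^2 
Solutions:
 f(z) = C1 + C2*log(z)


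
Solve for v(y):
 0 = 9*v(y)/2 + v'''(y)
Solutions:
 v(y) = C3*exp(-6^(2/3)*y/2) + (C1*sin(3*2^(2/3)*3^(1/6)*y/4) + C2*cos(3*2^(2/3)*3^(1/6)*y/4))*exp(6^(2/3)*y/4)


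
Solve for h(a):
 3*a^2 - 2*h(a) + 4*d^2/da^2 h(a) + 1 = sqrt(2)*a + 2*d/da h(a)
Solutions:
 h(a) = C1*exp(-a/2) + C2*exp(a) + 3*a^2/2 - 3*a - sqrt(2)*a/2 + sqrt(2)/2 + 19/2


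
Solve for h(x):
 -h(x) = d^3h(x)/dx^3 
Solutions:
 h(x) = C3*exp(-x) + (C1*sin(sqrt(3)*x/2) + C2*cos(sqrt(3)*x/2))*exp(x/2)


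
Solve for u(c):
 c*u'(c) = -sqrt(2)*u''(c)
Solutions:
 u(c) = C1 + C2*erf(2^(1/4)*c/2)


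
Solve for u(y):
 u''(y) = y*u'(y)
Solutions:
 u(y) = C1 + C2*erfi(sqrt(2)*y/2)


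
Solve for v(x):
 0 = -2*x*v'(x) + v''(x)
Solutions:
 v(x) = C1 + C2*erfi(x)


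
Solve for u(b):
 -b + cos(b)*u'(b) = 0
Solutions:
 u(b) = C1 + Integral(b/cos(b), b)


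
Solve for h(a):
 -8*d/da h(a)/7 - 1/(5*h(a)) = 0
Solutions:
 h(a) = -sqrt(C1 - 35*a)/10
 h(a) = sqrt(C1 - 35*a)/10


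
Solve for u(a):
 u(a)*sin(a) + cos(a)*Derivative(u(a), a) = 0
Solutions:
 u(a) = C1*cos(a)


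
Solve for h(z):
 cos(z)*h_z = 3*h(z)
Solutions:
 h(z) = C1*(sin(z) + 1)^(3/2)/(sin(z) - 1)^(3/2)


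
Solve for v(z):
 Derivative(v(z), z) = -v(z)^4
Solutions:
 v(z) = (-3^(2/3) - 3*3^(1/6)*I)*(1/(C1 + z))^(1/3)/6
 v(z) = (-3^(2/3) + 3*3^(1/6)*I)*(1/(C1 + z))^(1/3)/6
 v(z) = (1/(C1 + 3*z))^(1/3)


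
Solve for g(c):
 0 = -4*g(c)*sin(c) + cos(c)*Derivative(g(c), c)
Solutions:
 g(c) = C1/cos(c)^4


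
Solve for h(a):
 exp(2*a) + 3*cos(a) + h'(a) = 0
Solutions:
 h(a) = C1 - exp(2*a)/2 - 3*sin(a)


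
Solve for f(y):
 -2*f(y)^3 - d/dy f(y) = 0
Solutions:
 f(y) = -sqrt(2)*sqrt(-1/(C1 - 2*y))/2
 f(y) = sqrt(2)*sqrt(-1/(C1 - 2*y))/2


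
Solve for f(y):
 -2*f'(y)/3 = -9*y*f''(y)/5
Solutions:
 f(y) = C1 + C2*y^(37/27)


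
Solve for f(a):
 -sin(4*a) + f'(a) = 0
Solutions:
 f(a) = C1 - cos(4*a)/4


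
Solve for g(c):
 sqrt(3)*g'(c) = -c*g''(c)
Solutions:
 g(c) = C1 + C2*c^(1 - sqrt(3))


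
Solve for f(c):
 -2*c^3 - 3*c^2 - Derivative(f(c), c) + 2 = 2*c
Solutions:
 f(c) = C1 - c^4/2 - c^3 - c^2 + 2*c


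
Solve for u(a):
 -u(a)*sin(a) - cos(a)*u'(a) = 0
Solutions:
 u(a) = C1*cos(a)


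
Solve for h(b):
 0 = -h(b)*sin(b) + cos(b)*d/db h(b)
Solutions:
 h(b) = C1/cos(b)


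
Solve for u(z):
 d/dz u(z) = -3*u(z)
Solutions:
 u(z) = C1*exp(-3*z)


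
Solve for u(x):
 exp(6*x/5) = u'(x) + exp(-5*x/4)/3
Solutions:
 u(x) = C1 + 5*exp(6*x/5)/6 + 4*exp(-5*x/4)/15


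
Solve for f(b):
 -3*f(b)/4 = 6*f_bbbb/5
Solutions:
 f(b) = (C1*sin(2^(3/4)*5^(1/4)*b/4) + C2*cos(2^(3/4)*5^(1/4)*b/4))*exp(-2^(3/4)*5^(1/4)*b/4) + (C3*sin(2^(3/4)*5^(1/4)*b/4) + C4*cos(2^(3/4)*5^(1/4)*b/4))*exp(2^(3/4)*5^(1/4)*b/4)


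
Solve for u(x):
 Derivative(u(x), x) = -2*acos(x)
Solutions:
 u(x) = C1 - 2*x*acos(x) + 2*sqrt(1 - x^2)


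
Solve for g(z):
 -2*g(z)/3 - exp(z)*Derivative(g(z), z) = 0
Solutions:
 g(z) = C1*exp(2*exp(-z)/3)


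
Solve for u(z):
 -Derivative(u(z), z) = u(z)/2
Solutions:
 u(z) = C1*exp(-z/2)


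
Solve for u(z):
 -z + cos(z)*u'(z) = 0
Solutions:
 u(z) = C1 + Integral(z/cos(z), z)


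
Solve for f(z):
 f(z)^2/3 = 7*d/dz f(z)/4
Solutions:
 f(z) = -21/(C1 + 4*z)


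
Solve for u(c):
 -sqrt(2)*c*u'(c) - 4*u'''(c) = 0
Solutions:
 u(c) = C1 + Integral(C2*airyai(-sqrt(2)*c/2) + C3*airybi(-sqrt(2)*c/2), c)


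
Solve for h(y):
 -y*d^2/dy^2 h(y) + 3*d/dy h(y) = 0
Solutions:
 h(y) = C1 + C2*y^4


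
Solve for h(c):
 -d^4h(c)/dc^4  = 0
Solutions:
 h(c) = C1 + C2*c + C3*c^2 + C4*c^3


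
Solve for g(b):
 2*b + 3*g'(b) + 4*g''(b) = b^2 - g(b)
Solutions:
 g(b) = b^2 - 8*b + (C1*sin(sqrt(7)*b/8) + C2*cos(sqrt(7)*b/8))*exp(-3*b/8) + 16


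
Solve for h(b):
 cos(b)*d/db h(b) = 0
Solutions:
 h(b) = C1


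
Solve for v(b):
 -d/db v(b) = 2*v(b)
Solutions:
 v(b) = C1*exp(-2*b)


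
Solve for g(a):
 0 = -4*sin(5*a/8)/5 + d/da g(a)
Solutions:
 g(a) = C1 - 32*cos(5*a/8)/25


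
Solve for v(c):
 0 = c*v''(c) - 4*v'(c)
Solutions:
 v(c) = C1 + C2*c^5


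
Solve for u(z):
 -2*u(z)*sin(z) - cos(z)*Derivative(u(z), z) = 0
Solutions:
 u(z) = C1*cos(z)^2


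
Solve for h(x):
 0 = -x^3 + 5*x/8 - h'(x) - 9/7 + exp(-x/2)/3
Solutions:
 h(x) = C1 - x^4/4 + 5*x^2/16 - 9*x/7 - 2*exp(-x/2)/3


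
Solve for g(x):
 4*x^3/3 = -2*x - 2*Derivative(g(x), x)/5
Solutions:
 g(x) = C1 - 5*x^4/6 - 5*x^2/2


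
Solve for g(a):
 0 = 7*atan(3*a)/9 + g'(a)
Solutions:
 g(a) = C1 - 7*a*atan(3*a)/9 + 7*log(9*a^2 + 1)/54


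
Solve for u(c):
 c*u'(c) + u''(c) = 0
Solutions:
 u(c) = C1 + C2*erf(sqrt(2)*c/2)


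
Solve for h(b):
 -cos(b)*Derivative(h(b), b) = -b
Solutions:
 h(b) = C1 + Integral(b/cos(b), b)


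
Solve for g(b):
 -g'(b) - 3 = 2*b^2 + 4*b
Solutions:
 g(b) = C1 - 2*b^3/3 - 2*b^2 - 3*b


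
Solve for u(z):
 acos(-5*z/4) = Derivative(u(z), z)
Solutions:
 u(z) = C1 + z*acos(-5*z/4) + sqrt(16 - 25*z^2)/5


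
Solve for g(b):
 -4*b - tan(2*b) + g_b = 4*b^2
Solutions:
 g(b) = C1 + 4*b^3/3 + 2*b^2 - log(cos(2*b))/2


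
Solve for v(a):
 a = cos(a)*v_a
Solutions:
 v(a) = C1 + Integral(a/cos(a), a)


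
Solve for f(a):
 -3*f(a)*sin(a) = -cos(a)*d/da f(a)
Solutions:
 f(a) = C1/cos(a)^3


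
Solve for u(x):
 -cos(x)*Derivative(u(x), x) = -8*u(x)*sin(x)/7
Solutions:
 u(x) = C1/cos(x)^(8/7)


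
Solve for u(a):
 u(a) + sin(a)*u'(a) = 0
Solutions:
 u(a) = C1*sqrt(cos(a) + 1)/sqrt(cos(a) - 1)


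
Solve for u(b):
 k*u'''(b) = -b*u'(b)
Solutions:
 u(b) = C1 + Integral(C2*airyai(b*(-1/k)^(1/3)) + C3*airybi(b*(-1/k)^(1/3)), b)


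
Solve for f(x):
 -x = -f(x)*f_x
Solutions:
 f(x) = -sqrt(C1 + x^2)
 f(x) = sqrt(C1 + x^2)


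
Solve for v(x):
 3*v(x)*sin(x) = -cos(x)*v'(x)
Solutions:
 v(x) = C1*cos(x)^3


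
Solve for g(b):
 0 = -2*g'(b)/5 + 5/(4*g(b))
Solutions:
 g(b) = -sqrt(C1 + 25*b)/2
 g(b) = sqrt(C1 + 25*b)/2


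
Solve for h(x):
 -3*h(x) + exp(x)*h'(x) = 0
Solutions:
 h(x) = C1*exp(-3*exp(-x))


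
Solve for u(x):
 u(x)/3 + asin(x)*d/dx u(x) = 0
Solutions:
 u(x) = C1*exp(-Integral(1/asin(x), x)/3)


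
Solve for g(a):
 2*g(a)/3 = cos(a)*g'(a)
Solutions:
 g(a) = C1*(sin(a) + 1)^(1/3)/(sin(a) - 1)^(1/3)


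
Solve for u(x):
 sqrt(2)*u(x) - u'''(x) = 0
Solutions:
 u(x) = C3*exp(2^(1/6)*x) + (C1*sin(2^(1/6)*sqrt(3)*x/2) + C2*cos(2^(1/6)*sqrt(3)*x/2))*exp(-2^(1/6)*x/2)


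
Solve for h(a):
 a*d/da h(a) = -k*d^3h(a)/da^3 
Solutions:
 h(a) = C1 + Integral(C2*airyai(a*(-1/k)^(1/3)) + C3*airybi(a*(-1/k)^(1/3)), a)


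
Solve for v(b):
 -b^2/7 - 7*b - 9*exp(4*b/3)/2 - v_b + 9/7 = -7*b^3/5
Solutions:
 v(b) = C1 + 7*b^4/20 - b^3/21 - 7*b^2/2 + 9*b/7 - 27*exp(4*b/3)/8


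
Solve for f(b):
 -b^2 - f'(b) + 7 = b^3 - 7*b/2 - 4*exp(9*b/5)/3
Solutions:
 f(b) = C1 - b^4/4 - b^3/3 + 7*b^2/4 + 7*b + 20*exp(9*b/5)/27


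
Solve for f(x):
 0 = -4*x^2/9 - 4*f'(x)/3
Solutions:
 f(x) = C1 - x^3/9


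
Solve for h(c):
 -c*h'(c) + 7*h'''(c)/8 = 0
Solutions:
 h(c) = C1 + Integral(C2*airyai(2*7^(2/3)*c/7) + C3*airybi(2*7^(2/3)*c/7), c)


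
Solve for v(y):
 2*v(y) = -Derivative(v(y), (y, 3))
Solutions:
 v(y) = C3*exp(-2^(1/3)*y) + (C1*sin(2^(1/3)*sqrt(3)*y/2) + C2*cos(2^(1/3)*sqrt(3)*y/2))*exp(2^(1/3)*y/2)


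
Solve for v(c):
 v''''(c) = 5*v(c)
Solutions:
 v(c) = C1*exp(-5^(1/4)*c) + C2*exp(5^(1/4)*c) + C3*sin(5^(1/4)*c) + C4*cos(5^(1/4)*c)


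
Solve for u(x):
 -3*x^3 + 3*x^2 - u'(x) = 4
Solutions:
 u(x) = C1 - 3*x^4/4 + x^3 - 4*x


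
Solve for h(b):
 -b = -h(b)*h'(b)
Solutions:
 h(b) = -sqrt(C1 + b^2)
 h(b) = sqrt(C1 + b^2)


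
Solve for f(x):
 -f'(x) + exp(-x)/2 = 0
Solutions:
 f(x) = C1 - exp(-x)/2


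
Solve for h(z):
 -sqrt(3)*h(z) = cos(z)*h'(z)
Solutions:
 h(z) = C1*(sin(z) - 1)^(sqrt(3)/2)/(sin(z) + 1)^(sqrt(3)/2)


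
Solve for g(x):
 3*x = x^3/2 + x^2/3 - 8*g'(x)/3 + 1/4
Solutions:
 g(x) = C1 + 3*x^4/64 + x^3/24 - 9*x^2/16 + 3*x/32


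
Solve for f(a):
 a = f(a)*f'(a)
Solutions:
 f(a) = -sqrt(C1 + a^2)
 f(a) = sqrt(C1 + a^2)


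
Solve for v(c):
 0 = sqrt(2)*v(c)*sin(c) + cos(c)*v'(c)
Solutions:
 v(c) = C1*cos(c)^(sqrt(2))


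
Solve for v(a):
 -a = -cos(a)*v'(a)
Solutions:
 v(a) = C1 + Integral(a/cos(a), a)


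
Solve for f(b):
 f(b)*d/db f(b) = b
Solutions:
 f(b) = -sqrt(C1 + b^2)
 f(b) = sqrt(C1 + b^2)


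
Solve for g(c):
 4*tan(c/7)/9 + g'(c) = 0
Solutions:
 g(c) = C1 + 28*log(cos(c/7))/9


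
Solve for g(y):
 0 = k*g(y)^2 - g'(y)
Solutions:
 g(y) = -1/(C1 + k*y)


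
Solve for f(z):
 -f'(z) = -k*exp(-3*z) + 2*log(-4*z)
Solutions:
 f(z) = C1 - k*exp(-3*z)/3 - 2*z*log(-z) + 2*z*(1 - 2*log(2))


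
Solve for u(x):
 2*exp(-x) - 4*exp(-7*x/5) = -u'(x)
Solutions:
 u(x) = C1 + 2*exp(-x) - 20*exp(-7*x/5)/7


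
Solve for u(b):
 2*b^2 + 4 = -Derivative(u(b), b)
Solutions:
 u(b) = C1 - 2*b^3/3 - 4*b


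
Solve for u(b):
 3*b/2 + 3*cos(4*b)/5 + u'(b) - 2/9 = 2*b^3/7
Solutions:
 u(b) = C1 + b^4/14 - 3*b^2/4 + 2*b/9 - 3*sin(4*b)/20


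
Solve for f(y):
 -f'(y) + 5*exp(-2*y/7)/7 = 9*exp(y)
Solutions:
 f(y) = C1 - 9*exp(y) - 5*exp(-2*y/7)/2


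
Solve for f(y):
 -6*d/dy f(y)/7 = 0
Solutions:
 f(y) = C1


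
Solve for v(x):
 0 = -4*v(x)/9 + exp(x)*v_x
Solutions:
 v(x) = C1*exp(-4*exp(-x)/9)


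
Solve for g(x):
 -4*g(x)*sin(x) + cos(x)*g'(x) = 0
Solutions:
 g(x) = C1/cos(x)^4


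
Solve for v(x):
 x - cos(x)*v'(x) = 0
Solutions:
 v(x) = C1 + Integral(x/cos(x), x)


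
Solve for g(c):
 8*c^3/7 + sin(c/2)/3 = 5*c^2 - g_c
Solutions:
 g(c) = C1 - 2*c^4/7 + 5*c^3/3 + 2*cos(c/2)/3


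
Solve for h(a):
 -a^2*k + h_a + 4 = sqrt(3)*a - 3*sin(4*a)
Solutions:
 h(a) = C1 + a^3*k/3 + sqrt(3)*a^2/2 - 4*a + 3*cos(4*a)/4


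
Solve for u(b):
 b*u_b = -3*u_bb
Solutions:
 u(b) = C1 + C2*erf(sqrt(6)*b/6)


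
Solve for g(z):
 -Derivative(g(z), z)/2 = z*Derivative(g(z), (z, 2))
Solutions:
 g(z) = C1 + C2*sqrt(z)


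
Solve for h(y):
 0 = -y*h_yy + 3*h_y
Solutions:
 h(y) = C1 + C2*y^4


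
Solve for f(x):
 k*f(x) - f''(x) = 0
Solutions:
 f(x) = C1*exp(-sqrt(k)*x) + C2*exp(sqrt(k)*x)


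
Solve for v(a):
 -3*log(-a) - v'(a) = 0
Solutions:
 v(a) = C1 - 3*a*log(-a) + 3*a


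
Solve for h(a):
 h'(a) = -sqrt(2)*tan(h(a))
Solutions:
 h(a) = pi - asin(C1*exp(-sqrt(2)*a))
 h(a) = asin(C1*exp(-sqrt(2)*a))


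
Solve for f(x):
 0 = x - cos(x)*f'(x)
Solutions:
 f(x) = C1 + Integral(x/cos(x), x)


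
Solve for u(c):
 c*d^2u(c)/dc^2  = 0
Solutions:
 u(c) = C1 + C2*c


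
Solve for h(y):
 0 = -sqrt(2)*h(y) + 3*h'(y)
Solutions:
 h(y) = C1*exp(sqrt(2)*y/3)


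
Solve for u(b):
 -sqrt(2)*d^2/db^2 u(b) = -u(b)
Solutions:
 u(b) = C1*exp(-2^(3/4)*b/2) + C2*exp(2^(3/4)*b/2)


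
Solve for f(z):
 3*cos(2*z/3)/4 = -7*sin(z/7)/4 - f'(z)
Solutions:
 f(z) = C1 - 9*sin(2*z/3)/8 + 49*cos(z/7)/4


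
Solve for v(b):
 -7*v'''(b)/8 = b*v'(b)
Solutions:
 v(b) = C1 + Integral(C2*airyai(-2*7^(2/3)*b/7) + C3*airybi(-2*7^(2/3)*b/7), b)


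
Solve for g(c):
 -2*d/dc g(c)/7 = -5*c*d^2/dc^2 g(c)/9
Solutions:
 g(c) = C1 + C2*c^(53/35)


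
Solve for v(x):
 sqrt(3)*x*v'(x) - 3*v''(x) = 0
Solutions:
 v(x) = C1 + C2*erfi(sqrt(2)*3^(3/4)*x/6)


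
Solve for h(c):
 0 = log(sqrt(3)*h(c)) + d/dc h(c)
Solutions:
 2*Integral(1/(2*log(_y) + log(3)), (_y, h(c))) = C1 - c


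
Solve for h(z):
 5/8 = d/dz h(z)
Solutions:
 h(z) = C1 + 5*z/8


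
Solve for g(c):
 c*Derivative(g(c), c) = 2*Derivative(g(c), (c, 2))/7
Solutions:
 g(c) = C1 + C2*erfi(sqrt(7)*c/2)


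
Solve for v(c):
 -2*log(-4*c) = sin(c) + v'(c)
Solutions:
 v(c) = C1 - 2*c*log(-c) - 4*c*log(2) + 2*c + cos(c)


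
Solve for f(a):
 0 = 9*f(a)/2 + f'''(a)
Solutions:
 f(a) = C3*exp(-6^(2/3)*a/2) + (C1*sin(3*2^(2/3)*3^(1/6)*a/4) + C2*cos(3*2^(2/3)*3^(1/6)*a/4))*exp(6^(2/3)*a/4)


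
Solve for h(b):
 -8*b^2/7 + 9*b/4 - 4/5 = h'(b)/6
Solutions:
 h(b) = C1 - 16*b^3/7 + 27*b^2/4 - 24*b/5


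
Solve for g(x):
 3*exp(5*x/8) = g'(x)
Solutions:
 g(x) = C1 + 24*exp(5*x/8)/5


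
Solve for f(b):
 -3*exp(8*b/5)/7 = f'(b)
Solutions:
 f(b) = C1 - 15*exp(8*b/5)/56


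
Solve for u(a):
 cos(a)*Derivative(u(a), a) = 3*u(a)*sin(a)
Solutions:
 u(a) = C1/cos(a)^3


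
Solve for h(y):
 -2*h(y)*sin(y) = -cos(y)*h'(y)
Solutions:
 h(y) = C1/cos(y)^2


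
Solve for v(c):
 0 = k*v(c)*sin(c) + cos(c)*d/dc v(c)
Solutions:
 v(c) = C1*exp(k*log(cos(c)))


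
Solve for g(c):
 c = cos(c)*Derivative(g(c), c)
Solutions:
 g(c) = C1 + Integral(c/cos(c), c)


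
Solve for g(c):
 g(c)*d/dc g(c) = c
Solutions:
 g(c) = -sqrt(C1 + c^2)
 g(c) = sqrt(C1 + c^2)


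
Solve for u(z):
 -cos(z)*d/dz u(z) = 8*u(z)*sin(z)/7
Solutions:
 u(z) = C1*cos(z)^(8/7)


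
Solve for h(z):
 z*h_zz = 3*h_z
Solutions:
 h(z) = C1 + C2*z^4


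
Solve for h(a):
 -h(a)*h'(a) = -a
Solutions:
 h(a) = -sqrt(C1 + a^2)
 h(a) = sqrt(C1 + a^2)


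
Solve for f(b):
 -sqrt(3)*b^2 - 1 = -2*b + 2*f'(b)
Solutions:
 f(b) = C1 - sqrt(3)*b^3/6 + b^2/2 - b/2


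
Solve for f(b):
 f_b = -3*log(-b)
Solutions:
 f(b) = C1 - 3*b*log(-b) + 3*b


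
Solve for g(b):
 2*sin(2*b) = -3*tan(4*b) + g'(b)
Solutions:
 g(b) = C1 - 3*log(cos(4*b))/4 - cos(2*b)


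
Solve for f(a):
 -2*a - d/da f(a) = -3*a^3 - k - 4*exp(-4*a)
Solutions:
 f(a) = C1 + 3*a^4/4 - a^2 + a*k - exp(-4*a)


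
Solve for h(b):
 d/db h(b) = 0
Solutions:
 h(b) = C1


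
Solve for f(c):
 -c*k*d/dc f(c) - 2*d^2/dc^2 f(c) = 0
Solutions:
 f(c) = Piecewise((-sqrt(pi)*C1*erf(c*sqrt(k)/2)/sqrt(k) - C2, (k > 0) | (k < 0)), (-C1*c - C2, True))


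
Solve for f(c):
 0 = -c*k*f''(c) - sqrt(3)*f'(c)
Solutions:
 f(c) = C1 + c^(((re(k) - sqrt(3))*re(k) + im(k)^2)/(re(k)^2 + im(k)^2))*(C2*sin(sqrt(3)*log(c)*Abs(im(k))/(re(k)^2 + im(k)^2)) + C3*cos(sqrt(3)*log(c)*im(k)/(re(k)^2 + im(k)^2)))


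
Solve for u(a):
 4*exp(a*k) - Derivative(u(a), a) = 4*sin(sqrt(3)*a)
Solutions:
 u(a) = C1 + 4*sqrt(3)*cos(sqrt(3)*a)/3 + 4*exp(a*k)/k


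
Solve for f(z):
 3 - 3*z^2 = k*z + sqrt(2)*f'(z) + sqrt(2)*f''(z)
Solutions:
 f(z) = C1 + C2*exp(-z) - sqrt(2)*k*z^2/4 + sqrt(2)*k*z/2 - sqrt(2)*z^3/2 + 3*sqrt(2)*z^2/2 - 3*sqrt(2)*z/2


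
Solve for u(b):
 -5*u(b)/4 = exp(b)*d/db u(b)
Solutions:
 u(b) = C1*exp(5*exp(-b)/4)


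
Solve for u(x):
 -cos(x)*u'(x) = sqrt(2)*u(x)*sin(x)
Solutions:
 u(x) = C1*cos(x)^(sqrt(2))


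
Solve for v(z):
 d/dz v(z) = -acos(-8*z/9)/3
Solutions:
 v(z) = C1 - z*acos(-8*z/9)/3 - sqrt(81 - 64*z^2)/24


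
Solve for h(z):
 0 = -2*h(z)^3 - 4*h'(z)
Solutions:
 h(z) = -sqrt(-1/(C1 - z))
 h(z) = sqrt(-1/(C1 - z))


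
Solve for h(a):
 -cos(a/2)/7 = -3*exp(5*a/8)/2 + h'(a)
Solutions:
 h(a) = C1 + 12*exp(5*a/8)/5 - 2*sin(a/2)/7


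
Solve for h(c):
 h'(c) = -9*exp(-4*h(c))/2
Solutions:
 h(c) = log(-I*(C1 - 18*c)^(1/4))
 h(c) = log(I*(C1 - 18*c)^(1/4))
 h(c) = log(-(C1 - 18*c)^(1/4))
 h(c) = log(C1 - 18*c)/4


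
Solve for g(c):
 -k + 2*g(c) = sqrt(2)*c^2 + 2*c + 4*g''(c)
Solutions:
 g(c) = C1*exp(-sqrt(2)*c/2) + C2*exp(sqrt(2)*c/2) + sqrt(2)*c^2/2 + c + k/2 + 2*sqrt(2)


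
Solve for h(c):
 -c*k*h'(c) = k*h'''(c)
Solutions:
 h(c) = C1 + Integral(C2*airyai(-c) + C3*airybi(-c), c)


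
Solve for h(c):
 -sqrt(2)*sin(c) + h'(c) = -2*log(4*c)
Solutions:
 h(c) = C1 - 2*c*log(c) - 4*c*log(2) + 2*c - sqrt(2)*cos(c)


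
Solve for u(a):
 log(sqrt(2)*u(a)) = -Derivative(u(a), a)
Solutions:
 2*Integral(1/(2*log(_y) + log(2)), (_y, u(a))) = C1 - a


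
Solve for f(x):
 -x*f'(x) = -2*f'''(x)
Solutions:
 f(x) = C1 + Integral(C2*airyai(2^(2/3)*x/2) + C3*airybi(2^(2/3)*x/2), x)


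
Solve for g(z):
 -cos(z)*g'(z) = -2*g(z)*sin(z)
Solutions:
 g(z) = C1/cos(z)^2


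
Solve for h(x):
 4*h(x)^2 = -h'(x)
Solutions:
 h(x) = 1/(C1 + 4*x)


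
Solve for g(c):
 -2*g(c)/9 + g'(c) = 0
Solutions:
 g(c) = C1*exp(2*c/9)


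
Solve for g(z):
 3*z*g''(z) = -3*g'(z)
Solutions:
 g(z) = C1 + C2*log(z)


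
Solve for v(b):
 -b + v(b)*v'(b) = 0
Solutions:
 v(b) = -sqrt(C1 + b^2)
 v(b) = sqrt(C1 + b^2)


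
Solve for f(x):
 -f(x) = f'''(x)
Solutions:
 f(x) = C3*exp(-x) + (C1*sin(sqrt(3)*x/2) + C2*cos(sqrt(3)*x/2))*exp(x/2)


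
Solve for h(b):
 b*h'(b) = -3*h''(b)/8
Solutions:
 h(b) = C1 + C2*erf(2*sqrt(3)*b/3)


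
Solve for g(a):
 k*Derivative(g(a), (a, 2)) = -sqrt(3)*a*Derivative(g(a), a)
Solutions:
 g(a) = C1 + C2*sqrt(k)*erf(sqrt(2)*3^(1/4)*a*sqrt(1/k)/2)


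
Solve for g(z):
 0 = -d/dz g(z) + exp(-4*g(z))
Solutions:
 g(z) = log(-I*(C1 + 4*z)^(1/4))
 g(z) = log(I*(C1 + 4*z)^(1/4))
 g(z) = log(-(C1 + 4*z)^(1/4))
 g(z) = log(C1 + 4*z)/4


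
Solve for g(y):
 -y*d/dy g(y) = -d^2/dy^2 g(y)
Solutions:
 g(y) = C1 + C2*erfi(sqrt(2)*y/2)


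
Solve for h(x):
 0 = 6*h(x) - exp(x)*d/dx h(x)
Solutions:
 h(x) = C1*exp(-6*exp(-x))


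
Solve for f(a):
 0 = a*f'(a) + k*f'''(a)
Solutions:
 f(a) = C1 + Integral(C2*airyai(a*(-1/k)^(1/3)) + C3*airybi(a*(-1/k)^(1/3)), a)


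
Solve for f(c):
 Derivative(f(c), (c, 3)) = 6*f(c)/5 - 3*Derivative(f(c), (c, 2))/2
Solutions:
 f(c) = C1*exp(-c*(5*5^(1/3)/(4*sqrt(21) + 19)^(1/3) + 5^(2/3)*(4*sqrt(21) + 19)^(1/3) + 10)/20)*sin(sqrt(3)*5^(1/3)*c*(-5^(1/3)*(4*sqrt(21) + 19)^(1/3) + 5/(4*sqrt(21) + 19)^(1/3))/20) + C2*exp(-c*(5*5^(1/3)/(4*sqrt(21) + 19)^(1/3) + 5^(2/3)*(4*sqrt(21) + 19)^(1/3) + 10)/20)*cos(sqrt(3)*5^(1/3)*c*(-5^(1/3)*(4*sqrt(21) + 19)^(1/3) + 5/(4*sqrt(21) + 19)^(1/3))/20) + C3*exp(c*(-5 + 5*5^(1/3)/(4*sqrt(21) + 19)^(1/3) + 5^(2/3)*(4*sqrt(21) + 19)^(1/3))/10)


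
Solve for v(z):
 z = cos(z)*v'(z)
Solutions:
 v(z) = C1 + Integral(z/cos(z), z)


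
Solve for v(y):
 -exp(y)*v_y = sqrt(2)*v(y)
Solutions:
 v(y) = C1*exp(sqrt(2)*exp(-y))


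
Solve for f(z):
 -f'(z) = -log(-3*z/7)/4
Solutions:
 f(z) = C1 + z*log(-z)/4 + z*(-log(7) - 1 + log(3))/4


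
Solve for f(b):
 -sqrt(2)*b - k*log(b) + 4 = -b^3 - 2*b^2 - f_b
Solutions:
 f(b) = C1 - b^4/4 - 2*b^3/3 + sqrt(2)*b^2/2 + b*k*log(b) - b*k - 4*b


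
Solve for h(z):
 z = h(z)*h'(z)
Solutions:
 h(z) = -sqrt(C1 + z^2)
 h(z) = sqrt(C1 + z^2)


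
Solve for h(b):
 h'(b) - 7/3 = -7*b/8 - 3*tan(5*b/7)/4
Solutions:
 h(b) = C1 - 7*b^2/16 + 7*b/3 + 21*log(cos(5*b/7))/20


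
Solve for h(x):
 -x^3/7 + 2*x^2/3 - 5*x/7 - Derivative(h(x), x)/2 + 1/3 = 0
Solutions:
 h(x) = C1 - x^4/14 + 4*x^3/9 - 5*x^2/7 + 2*x/3


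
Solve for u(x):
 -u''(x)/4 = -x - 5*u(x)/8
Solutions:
 u(x) = C1*exp(-sqrt(10)*x/2) + C2*exp(sqrt(10)*x/2) - 8*x/5


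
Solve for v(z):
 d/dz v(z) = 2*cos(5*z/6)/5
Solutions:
 v(z) = C1 + 12*sin(5*z/6)/25


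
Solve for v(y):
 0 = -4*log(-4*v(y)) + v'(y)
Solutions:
 -Integral(1/(log(-_y) + 2*log(2)), (_y, v(y)))/4 = C1 - y


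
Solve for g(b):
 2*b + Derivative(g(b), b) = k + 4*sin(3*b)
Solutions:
 g(b) = C1 - b^2 + b*k - 4*cos(3*b)/3


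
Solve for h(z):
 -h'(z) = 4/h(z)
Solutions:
 h(z) = -sqrt(C1 - 8*z)
 h(z) = sqrt(C1 - 8*z)


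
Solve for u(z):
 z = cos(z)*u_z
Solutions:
 u(z) = C1 + Integral(z/cos(z), z)


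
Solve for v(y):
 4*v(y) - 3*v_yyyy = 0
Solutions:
 v(y) = C1*exp(-sqrt(2)*3^(3/4)*y/3) + C2*exp(sqrt(2)*3^(3/4)*y/3) + C3*sin(sqrt(2)*3^(3/4)*y/3) + C4*cos(sqrt(2)*3^(3/4)*y/3)


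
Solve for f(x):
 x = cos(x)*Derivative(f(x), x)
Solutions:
 f(x) = C1 + Integral(x/cos(x), x)


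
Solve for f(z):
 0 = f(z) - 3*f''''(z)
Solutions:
 f(z) = C1*exp(-3^(3/4)*z/3) + C2*exp(3^(3/4)*z/3) + C3*sin(3^(3/4)*z/3) + C4*cos(3^(3/4)*z/3)


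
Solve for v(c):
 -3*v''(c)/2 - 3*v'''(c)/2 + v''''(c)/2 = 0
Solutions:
 v(c) = C1 + C2*c + C3*exp(c*(3 - sqrt(21))/2) + C4*exp(c*(3 + sqrt(21))/2)


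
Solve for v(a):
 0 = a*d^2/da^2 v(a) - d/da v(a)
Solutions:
 v(a) = C1 + C2*a^2


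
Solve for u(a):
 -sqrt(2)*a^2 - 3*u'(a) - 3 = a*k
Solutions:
 u(a) = C1 - sqrt(2)*a^3/9 - a^2*k/6 - a


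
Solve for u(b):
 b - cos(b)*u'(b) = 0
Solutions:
 u(b) = C1 + Integral(b/cos(b), b)


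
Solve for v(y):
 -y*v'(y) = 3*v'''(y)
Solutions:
 v(y) = C1 + Integral(C2*airyai(-3^(2/3)*y/3) + C3*airybi(-3^(2/3)*y/3), y)


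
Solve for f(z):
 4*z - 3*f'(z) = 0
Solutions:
 f(z) = C1 + 2*z^2/3


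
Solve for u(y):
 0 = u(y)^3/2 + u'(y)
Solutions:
 u(y) = -sqrt(-1/(C1 - y))
 u(y) = sqrt(-1/(C1 - y))


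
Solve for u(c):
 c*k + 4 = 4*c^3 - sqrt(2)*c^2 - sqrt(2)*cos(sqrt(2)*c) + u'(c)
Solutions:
 u(c) = C1 - c^4 + sqrt(2)*c^3/3 + c^2*k/2 + 4*c + sin(sqrt(2)*c)


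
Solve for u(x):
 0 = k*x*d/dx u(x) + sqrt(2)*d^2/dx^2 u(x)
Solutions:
 u(x) = Piecewise((-2^(3/4)*sqrt(pi)*C1*erf(2^(1/4)*sqrt(k)*x/2)/(2*sqrt(k)) - C2, (k > 0) | (k < 0)), (-C1*x - C2, True))


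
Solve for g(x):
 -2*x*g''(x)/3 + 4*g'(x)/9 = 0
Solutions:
 g(x) = C1 + C2*x^(5/3)


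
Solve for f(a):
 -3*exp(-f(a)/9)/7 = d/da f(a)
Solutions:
 f(a) = 9*log(C1 - a/21)


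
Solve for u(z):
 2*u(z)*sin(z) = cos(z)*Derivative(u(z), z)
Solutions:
 u(z) = C1/cos(z)^2


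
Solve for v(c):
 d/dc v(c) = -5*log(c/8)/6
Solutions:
 v(c) = C1 - 5*c*log(c)/6 + 5*c/6 + 5*c*log(2)/2


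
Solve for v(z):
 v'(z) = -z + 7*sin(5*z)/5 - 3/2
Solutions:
 v(z) = C1 - z^2/2 - 3*z/2 - 7*cos(5*z)/25


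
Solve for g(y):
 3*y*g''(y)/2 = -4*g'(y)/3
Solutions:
 g(y) = C1 + C2*y^(1/9)


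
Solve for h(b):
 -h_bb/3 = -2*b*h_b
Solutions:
 h(b) = C1 + C2*erfi(sqrt(3)*b)


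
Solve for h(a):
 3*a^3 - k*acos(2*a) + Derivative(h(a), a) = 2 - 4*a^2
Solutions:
 h(a) = C1 - 3*a^4/4 - 4*a^3/3 + 2*a + k*(a*acos(2*a) - sqrt(1 - 4*a^2)/2)


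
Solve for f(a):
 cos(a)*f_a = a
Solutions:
 f(a) = C1 + Integral(a/cos(a), a)


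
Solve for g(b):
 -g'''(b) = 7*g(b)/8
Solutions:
 g(b) = C3*exp(-7^(1/3)*b/2) + (C1*sin(sqrt(3)*7^(1/3)*b/4) + C2*cos(sqrt(3)*7^(1/3)*b/4))*exp(7^(1/3)*b/4)


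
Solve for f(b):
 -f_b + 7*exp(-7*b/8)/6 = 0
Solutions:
 f(b) = C1 - 4*exp(-7*b/8)/3


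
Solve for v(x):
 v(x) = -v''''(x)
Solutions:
 v(x) = (C1*sin(sqrt(2)*x/2) + C2*cos(sqrt(2)*x/2))*exp(-sqrt(2)*x/2) + (C3*sin(sqrt(2)*x/2) + C4*cos(sqrt(2)*x/2))*exp(sqrt(2)*x/2)


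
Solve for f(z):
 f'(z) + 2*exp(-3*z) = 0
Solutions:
 f(z) = C1 + 2*exp(-3*z)/3


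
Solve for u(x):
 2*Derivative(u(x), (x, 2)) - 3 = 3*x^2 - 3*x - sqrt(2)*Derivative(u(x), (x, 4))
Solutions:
 u(x) = C1 + C2*x + C3*sin(2^(1/4)*x) + C4*cos(2^(1/4)*x) + x^4/8 - x^3/4 + 3*x^2*(1 - sqrt(2))/4


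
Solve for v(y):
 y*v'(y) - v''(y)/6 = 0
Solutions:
 v(y) = C1 + C2*erfi(sqrt(3)*y)


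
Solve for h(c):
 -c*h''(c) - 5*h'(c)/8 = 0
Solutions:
 h(c) = C1 + C2*c^(3/8)


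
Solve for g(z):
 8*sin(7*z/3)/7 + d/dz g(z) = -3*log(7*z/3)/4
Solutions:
 g(z) = C1 - 3*z*log(z)/4 - 3*z*log(7)/4 + 3*z/4 + 3*z*log(3)/4 + 24*cos(7*z/3)/49


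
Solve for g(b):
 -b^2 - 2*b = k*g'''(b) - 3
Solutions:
 g(b) = C1 + C2*b + C3*b^2 - b^5/(60*k) - b^4/(12*k) + b^3/(2*k)


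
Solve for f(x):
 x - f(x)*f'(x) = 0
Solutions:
 f(x) = -sqrt(C1 + x^2)
 f(x) = sqrt(C1 + x^2)


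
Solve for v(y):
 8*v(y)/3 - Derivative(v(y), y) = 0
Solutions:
 v(y) = C1*exp(8*y/3)


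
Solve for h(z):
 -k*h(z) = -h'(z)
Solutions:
 h(z) = C1*exp(k*z)


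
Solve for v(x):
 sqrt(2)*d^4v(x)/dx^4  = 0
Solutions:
 v(x) = C1 + C2*x + C3*x^2 + C4*x^3


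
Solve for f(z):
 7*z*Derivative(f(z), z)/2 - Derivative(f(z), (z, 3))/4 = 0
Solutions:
 f(z) = C1 + Integral(C2*airyai(14^(1/3)*z) + C3*airybi(14^(1/3)*z), z)


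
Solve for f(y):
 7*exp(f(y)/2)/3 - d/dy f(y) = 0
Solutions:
 f(y) = 2*log(-1/(C1 + 7*y)) + 2*log(6)


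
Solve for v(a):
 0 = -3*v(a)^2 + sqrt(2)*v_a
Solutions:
 v(a) = -2/(C1 + 3*sqrt(2)*a)


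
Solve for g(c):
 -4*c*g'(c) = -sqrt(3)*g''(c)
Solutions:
 g(c) = C1 + C2*erfi(sqrt(2)*3^(3/4)*c/3)


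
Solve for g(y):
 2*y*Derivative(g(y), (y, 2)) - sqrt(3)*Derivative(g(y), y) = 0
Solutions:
 g(y) = C1 + C2*y^(sqrt(3)/2 + 1)


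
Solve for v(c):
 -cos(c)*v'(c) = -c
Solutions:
 v(c) = C1 + Integral(c/cos(c), c)


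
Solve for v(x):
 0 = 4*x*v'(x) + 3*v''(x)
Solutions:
 v(x) = C1 + C2*erf(sqrt(6)*x/3)


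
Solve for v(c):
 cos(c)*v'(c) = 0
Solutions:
 v(c) = C1


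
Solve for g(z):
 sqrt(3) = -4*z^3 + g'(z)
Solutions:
 g(z) = C1 + z^4 + sqrt(3)*z


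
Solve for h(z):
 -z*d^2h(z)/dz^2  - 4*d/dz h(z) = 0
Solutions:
 h(z) = C1 + C2/z^3


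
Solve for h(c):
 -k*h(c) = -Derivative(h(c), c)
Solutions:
 h(c) = C1*exp(c*k)


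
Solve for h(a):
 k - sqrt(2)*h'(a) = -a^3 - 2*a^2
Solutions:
 h(a) = C1 + sqrt(2)*a^4/8 + sqrt(2)*a^3/3 + sqrt(2)*a*k/2


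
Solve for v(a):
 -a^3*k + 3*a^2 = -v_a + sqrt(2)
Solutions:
 v(a) = C1 + a^4*k/4 - a^3 + sqrt(2)*a


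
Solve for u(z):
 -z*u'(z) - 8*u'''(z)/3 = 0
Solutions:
 u(z) = C1 + Integral(C2*airyai(-3^(1/3)*z/2) + C3*airybi(-3^(1/3)*z/2), z)


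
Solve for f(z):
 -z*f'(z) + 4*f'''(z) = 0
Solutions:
 f(z) = C1 + Integral(C2*airyai(2^(1/3)*z/2) + C3*airybi(2^(1/3)*z/2), z)


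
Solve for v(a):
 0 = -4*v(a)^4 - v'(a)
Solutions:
 v(a) = (-3^(2/3) - 3*3^(1/6)*I)*(1/(C1 + 4*a))^(1/3)/6
 v(a) = (-3^(2/3) + 3*3^(1/6)*I)*(1/(C1 + 4*a))^(1/3)/6
 v(a) = (1/(C1 + 12*a))^(1/3)


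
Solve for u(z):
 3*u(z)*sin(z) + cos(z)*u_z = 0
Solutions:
 u(z) = C1*cos(z)^3


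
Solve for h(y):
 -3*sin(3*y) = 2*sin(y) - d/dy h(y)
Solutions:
 h(y) = C1 - 2*cos(y) - cos(3*y)


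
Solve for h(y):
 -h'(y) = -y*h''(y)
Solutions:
 h(y) = C1 + C2*y^2


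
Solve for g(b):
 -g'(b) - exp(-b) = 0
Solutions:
 g(b) = C1 + exp(-b)


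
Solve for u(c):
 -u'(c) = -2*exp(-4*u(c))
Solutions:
 u(c) = log(-I*(C1 + 8*c)^(1/4))
 u(c) = log(I*(C1 + 8*c)^(1/4))
 u(c) = log(-(C1 + 8*c)^(1/4))
 u(c) = log(C1 + 8*c)/4
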